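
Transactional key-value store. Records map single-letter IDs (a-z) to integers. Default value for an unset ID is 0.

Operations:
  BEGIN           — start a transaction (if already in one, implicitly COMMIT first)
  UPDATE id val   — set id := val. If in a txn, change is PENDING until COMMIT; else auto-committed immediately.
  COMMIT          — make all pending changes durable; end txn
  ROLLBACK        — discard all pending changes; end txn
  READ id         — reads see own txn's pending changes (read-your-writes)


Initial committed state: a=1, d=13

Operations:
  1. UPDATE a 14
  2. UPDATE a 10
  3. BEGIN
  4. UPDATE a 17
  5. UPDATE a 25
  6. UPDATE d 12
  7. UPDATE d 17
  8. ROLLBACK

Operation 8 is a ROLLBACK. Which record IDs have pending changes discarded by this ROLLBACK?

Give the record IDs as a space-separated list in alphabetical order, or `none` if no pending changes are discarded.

Initial committed: {a=1, d=13}
Op 1: UPDATE a=14 (auto-commit; committed a=14)
Op 2: UPDATE a=10 (auto-commit; committed a=10)
Op 3: BEGIN: in_txn=True, pending={}
Op 4: UPDATE a=17 (pending; pending now {a=17})
Op 5: UPDATE a=25 (pending; pending now {a=25})
Op 6: UPDATE d=12 (pending; pending now {a=25, d=12})
Op 7: UPDATE d=17 (pending; pending now {a=25, d=17})
Op 8: ROLLBACK: discarded pending ['a', 'd']; in_txn=False
ROLLBACK at op 8 discards: ['a', 'd']

Answer: a d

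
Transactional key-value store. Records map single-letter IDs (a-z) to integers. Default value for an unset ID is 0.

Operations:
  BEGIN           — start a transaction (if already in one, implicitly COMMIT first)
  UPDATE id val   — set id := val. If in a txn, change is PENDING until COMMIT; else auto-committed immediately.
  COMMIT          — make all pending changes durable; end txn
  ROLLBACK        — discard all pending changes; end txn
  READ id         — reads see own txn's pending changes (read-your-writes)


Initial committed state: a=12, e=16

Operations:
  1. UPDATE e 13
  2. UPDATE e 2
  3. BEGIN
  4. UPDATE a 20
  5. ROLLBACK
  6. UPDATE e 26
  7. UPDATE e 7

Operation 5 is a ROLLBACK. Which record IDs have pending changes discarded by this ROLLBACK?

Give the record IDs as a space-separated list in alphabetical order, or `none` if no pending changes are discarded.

Initial committed: {a=12, e=16}
Op 1: UPDATE e=13 (auto-commit; committed e=13)
Op 2: UPDATE e=2 (auto-commit; committed e=2)
Op 3: BEGIN: in_txn=True, pending={}
Op 4: UPDATE a=20 (pending; pending now {a=20})
Op 5: ROLLBACK: discarded pending ['a']; in_txn=False
Op 6: UPDATE e=26 (auto-commit; committed e=26)
Op 7: UPDATE e=7 (auto-commit; committed e=7)
ROLLBACK at op 5 discards: ['a']

Answer: a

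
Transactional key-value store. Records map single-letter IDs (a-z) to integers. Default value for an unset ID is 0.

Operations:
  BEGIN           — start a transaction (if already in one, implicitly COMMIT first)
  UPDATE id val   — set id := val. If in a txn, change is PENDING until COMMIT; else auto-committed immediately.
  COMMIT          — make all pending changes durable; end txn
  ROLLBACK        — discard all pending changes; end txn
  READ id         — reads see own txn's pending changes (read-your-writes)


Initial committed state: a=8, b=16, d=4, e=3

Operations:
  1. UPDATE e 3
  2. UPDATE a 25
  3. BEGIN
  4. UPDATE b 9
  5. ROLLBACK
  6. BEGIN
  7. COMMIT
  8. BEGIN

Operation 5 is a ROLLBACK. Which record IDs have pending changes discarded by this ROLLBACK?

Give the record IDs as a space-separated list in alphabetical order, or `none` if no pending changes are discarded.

Answer: b

Derivation:
Initial committed: {a=8, b=16, d=4, e=3}
Op 1: UPDATE e=3 (auto-commit; committed e=3)
Op 2: UPDATE a=25 (auto-commit; committed a=25)
Op 3: BEGIN: in_txn=True, pending={}
Op 4: UPDATE b=9 (pending; pending now {b=9})
Op 5: ROLLBACK: discarded pending ['b']; in_txn=False
Op 6: BEGIN: in_txn=True, pending={}
Op 7: COMMIT: merged [] into committed; committed now {a=25, b=16, d=4, e=3}
Op 8: BEGIN: in_txn=True, pending={}
ROLLBACK at op 5 discards: ['b']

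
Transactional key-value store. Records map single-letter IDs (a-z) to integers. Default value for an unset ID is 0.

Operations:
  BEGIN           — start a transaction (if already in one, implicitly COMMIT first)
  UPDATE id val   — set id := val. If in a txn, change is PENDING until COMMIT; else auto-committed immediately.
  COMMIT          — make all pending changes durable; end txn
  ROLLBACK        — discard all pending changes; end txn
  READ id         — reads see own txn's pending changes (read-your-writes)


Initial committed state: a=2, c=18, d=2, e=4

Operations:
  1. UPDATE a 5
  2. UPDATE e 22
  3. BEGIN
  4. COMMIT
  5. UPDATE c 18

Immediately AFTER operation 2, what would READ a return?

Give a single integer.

Answer: 5

Derivation:
Initial committed: {a=2, c=18, d=2, e=4}
Op 1: UPDATE a=5 (auto-commit; committed a=5)
Op 2: UPDATE e=22 (auto-commit; committed e=22)
After op 2: visible(a) = 5 (pending={}, committed={a=5, c=18, d=2, e=22})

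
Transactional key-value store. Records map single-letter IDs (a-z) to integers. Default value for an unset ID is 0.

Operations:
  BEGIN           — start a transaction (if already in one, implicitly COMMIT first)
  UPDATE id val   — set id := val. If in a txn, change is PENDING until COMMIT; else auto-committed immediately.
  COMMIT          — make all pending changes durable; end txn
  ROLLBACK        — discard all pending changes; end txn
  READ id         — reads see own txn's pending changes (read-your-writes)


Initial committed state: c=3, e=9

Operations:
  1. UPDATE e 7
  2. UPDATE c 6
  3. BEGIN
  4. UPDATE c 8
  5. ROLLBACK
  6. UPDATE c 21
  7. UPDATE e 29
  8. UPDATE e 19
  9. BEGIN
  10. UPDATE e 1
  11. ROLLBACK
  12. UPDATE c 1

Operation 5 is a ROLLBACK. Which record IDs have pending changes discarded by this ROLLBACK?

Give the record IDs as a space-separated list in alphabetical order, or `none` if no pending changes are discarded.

Answer: c

Derivation:
Initial committed: {c=3, e=9}
Op 1: UPDATE e=7 (auto-commit; committed e=7)
Op 2: UPDATE c=6 (auto-commit; committed c=6)
Op 3: BEGIN: in_txn=True, pending={}
Op 4: UPDATE c=8 (pending; pending now {c=8})
Op 5: ROLLBACK: discarded pending ['c']; in_txn=False
Op 6: UPDATE c=21 (auto-commit; committed c=21)
Op 7: UPDATE e=29 (auto-commit; committed e=29)
Op 8: UPDATE e=19 (auto-commit; committed e=19)
Op 9: BEGIN: in_txn=True, pending={}
Op 10: UPDATE e=1 (pending; pending now {e=1})
Op 11: ROLLBACK: discarded pending ['e']; in_txn=False
Op 12: UPDATE c=1 (auto-commit; committed c=1)
ROLLBACK at op 5 discards: ['c']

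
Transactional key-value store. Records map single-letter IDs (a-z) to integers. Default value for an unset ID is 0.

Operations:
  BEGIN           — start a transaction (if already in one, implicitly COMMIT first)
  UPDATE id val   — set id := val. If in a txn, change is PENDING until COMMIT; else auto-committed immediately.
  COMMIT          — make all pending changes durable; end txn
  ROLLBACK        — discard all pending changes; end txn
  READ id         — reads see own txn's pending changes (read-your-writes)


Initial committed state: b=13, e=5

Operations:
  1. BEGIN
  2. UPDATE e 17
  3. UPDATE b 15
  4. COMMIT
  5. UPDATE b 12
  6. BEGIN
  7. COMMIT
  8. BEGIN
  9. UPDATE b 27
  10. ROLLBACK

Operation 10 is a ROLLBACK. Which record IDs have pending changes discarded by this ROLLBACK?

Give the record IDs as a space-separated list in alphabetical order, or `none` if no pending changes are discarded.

Answer: b

Derivation:
Initial committed: {b=13, e=5}
Op 1: BEGIN: in_txn=True, pending={}
Op 2: UPDATE e=17 (pending; pending now {e=17})
Op 3: UPDATE b=15 (pending; pending now {b=15, e=17})
Op 4: COMMIT: merged ['b', 'e'] into committed; committed now {b=15, e=17}
Op 5: UPDATE b=12 (auto-commit; committed b=12)
Op 6: BEGIN: in_txn=True, pending={}
Op 7: COMMIT: merged [] into committed; committed now {b=12, e=17}
Op 8: BEGIN: in_txn=True, pending={}
Op 9: UPDATE b=27 (pending; pending now {b=27})
Op 10: ROLLBACK: discarded pending ['b']; in_txn=False
ROLLBACK at op 10 discards: ['b']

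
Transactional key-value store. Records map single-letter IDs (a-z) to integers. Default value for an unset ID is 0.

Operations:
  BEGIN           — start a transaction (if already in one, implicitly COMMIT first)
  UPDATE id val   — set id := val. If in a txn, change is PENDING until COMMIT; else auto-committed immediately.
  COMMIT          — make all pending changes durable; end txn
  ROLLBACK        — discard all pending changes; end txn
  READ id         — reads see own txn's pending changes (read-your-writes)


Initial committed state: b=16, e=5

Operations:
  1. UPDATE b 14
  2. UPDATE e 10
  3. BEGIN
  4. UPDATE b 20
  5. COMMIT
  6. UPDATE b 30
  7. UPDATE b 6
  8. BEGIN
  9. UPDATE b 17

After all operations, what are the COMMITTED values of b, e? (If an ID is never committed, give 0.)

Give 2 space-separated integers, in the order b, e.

Answer: 6 10

Derivation:
Initial committed: {b=16, e=5}
Op 1: UPDATE b=14 (auto-commit; committed b=14)
Op 2: UPDATE e=10 (auto-commit; committed e=10)
Op 3: BEGIN: in_txn=True, pending={}
Op 4: UPDATE b=20 (pending; pending now {b=20})
Op 5: COMMIT: merged ['b'] into committed; committed now {b=20, e=10}
Op 6: UPDATE b=30 (auto-commit; committed b=30)
Op 7: UPDATE b=6 (auto-commit; committed b=6)
Op 8: BEGIN: in_txn=True, pending={}
Op 9: UPDATE b=17 (pending; pending now {b=17})
Final committed: {b=6, e=10}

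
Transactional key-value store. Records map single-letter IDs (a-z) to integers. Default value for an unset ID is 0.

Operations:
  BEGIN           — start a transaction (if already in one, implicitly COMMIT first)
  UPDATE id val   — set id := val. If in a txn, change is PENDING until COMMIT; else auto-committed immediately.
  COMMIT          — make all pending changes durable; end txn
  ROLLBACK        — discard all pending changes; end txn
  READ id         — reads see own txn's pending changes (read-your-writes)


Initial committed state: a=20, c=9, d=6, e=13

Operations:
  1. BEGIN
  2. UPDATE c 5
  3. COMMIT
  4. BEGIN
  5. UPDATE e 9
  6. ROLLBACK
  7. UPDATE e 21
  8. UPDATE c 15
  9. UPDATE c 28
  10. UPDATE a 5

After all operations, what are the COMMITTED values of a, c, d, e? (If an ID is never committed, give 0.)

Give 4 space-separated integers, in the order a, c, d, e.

Answer: 5 28 6 21

Derivation:
Initial committed: {a=20, c=9, d=6, e=13}
Op 1: BEGIN: in_txn=True, pending={}
Op 2: UPDATE c=5 (pending; pending now {c=5})
Op 3: COMMIT: merged ['c'] into committed; committed now {a=20, c=5, d=6, e=13}
Op 4: BEGIN: in_txn=True, pending={}
Op 5: UPDATE e=9 (pending; pending now {e=9})
Op 6: ROLLBACK: discarded pending ['e']; in_txn=False
Op 7: UPDATE e=21 (auto-commit; committed e=21)
Op 8: UPDATE c=15 (auto-commit; committed c=15)
Op 9: UPDATE c=28 (auto-commit; committed c=28)
Op 10: UPDATE a=5 (auto-commit; committed a=5)
Final committed: {a=5, c=28, d=6, e=21}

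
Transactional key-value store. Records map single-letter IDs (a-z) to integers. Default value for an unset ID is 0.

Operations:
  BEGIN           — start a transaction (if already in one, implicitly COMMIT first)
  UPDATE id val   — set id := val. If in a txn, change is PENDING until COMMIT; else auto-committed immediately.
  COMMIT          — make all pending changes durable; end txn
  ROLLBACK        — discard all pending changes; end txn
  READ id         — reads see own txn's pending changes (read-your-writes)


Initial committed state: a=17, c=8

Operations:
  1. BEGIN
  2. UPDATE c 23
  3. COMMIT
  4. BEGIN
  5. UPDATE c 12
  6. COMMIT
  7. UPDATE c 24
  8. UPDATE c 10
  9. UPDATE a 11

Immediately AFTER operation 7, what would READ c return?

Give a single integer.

Answer: 24

Derivation:
Initial committed: {a=17, c=8}
Op 1: BEGIN: in_txn=True, pending={}
Op 2: UPDATE c=23 (pending; pending now {c=23})
Op 3: COMMIT: merged ['c'] into committed; committed now {a=17, c=23}
Op 4: BEGIN: in_txn=True, pending={}
Op 5: UPDATE c=12 (pending; pending now {c=12})
Op 6: COMMIT: merged ['c'] into committed; committed now {a=17, c=12}
Op 7: UPDATE c=24 (auto-commit; committed c=24)
After op 7: visible(c) = 24 (pending={}, committed={a=17, c=24})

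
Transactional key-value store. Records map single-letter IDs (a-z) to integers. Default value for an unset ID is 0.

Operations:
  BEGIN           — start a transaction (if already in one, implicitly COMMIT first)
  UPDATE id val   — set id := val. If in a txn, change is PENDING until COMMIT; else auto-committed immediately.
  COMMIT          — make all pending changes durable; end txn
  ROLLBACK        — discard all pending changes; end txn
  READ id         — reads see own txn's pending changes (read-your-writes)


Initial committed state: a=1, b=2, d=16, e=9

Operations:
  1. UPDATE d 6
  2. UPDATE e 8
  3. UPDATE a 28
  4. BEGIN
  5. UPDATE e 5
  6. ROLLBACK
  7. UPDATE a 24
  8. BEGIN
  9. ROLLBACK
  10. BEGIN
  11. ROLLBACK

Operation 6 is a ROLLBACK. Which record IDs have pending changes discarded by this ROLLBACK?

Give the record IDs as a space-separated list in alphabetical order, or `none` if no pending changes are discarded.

Answer: e

Derivation:
Initial committed: {a=1, b=2, d=16, e=9}
Op 1: UPDATE d=6 (auto-commit; committed d=6)
Op 2: UPDATE e=8 (auto-commit; committed e=8)
Op 3: UPDATE a=28 (auto-commit; committed a=28)
Op 4: BEGIN: in_txn=True, pending={}
Op 5: UPDATE e=5 (pending; pending now {e=5})
Op 6: ROLLBACK: discarded pending ['e']; in_txn=False
Op 7: UPDATE a=24 (auto-commit; committed a=24)
Op 8: BEGIN: in_txn=True, pending={}
Op 9: ROLLBACK: discarded pending []; in_txn=False
Op 10: BEGIN: in_txn=True, pending={}
Op 11: ROLLBACK: discarded pending []; in_txn=False
ROLLBACK at op 6 discards: ['e']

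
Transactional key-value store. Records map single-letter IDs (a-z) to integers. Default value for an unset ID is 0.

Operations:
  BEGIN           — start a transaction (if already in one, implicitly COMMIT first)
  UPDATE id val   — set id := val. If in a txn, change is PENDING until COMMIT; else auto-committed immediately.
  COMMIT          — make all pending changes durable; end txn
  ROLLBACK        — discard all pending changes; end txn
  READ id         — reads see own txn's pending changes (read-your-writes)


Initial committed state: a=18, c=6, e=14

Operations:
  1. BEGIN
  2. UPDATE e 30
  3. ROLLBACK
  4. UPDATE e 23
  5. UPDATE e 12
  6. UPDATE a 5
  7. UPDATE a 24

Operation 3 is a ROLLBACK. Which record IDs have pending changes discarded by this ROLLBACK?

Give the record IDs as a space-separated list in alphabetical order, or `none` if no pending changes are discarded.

Initial committed: {a=18, c=6, e=14}
Op 1: BEGIN: in_txn=True, pending={}
Op 2: UPDATE e=30 (pending; pending now {e=30})
Op 3: ROLLBACK: discarded pending ['e']; in_txn=False
Op 4: UPDATE e=23 (auto-commit; committed e=23)
Op 5: UPDATE e=12 (auto-commit; committed e=12)
Op 6: UPDATE a=5 (auto-commit; committed a=5)
Op 7: UPDATE a=24 (auto-commit; committed a=24)
ROLLBACK at op 3 discards: ['e']

Answer: e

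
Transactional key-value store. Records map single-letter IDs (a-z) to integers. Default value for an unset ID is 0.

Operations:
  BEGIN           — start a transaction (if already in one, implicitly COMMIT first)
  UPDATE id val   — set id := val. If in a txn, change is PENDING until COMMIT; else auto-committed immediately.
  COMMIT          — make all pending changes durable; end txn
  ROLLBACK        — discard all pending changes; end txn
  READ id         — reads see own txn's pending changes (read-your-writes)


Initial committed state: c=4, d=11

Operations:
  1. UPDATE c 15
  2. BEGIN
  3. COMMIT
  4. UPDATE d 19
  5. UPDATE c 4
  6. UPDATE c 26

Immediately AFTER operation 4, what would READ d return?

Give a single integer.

Answer: 19

Derivation:
Initial committed: {c=4, d=11}
Op 1: UPDATE c=15 (auto-commit; committed c=15)
Op 2: BEGIN: in_txn=True, pending={}
Op 3: COMMIT: merged [] into committed; committed now {c=15, d=11}
Op 4: UPDATE d=19 (auto-commit; committed d=19)
After op 4: visible(d) = 19 (pending={}, committed={c=15, d=19})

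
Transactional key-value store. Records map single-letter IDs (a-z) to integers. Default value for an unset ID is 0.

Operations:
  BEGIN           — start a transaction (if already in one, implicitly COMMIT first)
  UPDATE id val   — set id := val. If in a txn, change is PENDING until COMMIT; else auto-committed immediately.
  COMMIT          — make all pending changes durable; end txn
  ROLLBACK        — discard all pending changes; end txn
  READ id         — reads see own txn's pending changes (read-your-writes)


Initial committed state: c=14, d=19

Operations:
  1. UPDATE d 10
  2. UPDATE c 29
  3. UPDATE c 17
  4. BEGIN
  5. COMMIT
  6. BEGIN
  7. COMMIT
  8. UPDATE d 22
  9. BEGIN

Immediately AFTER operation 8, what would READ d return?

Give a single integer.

Answer: 22

Derivation:
Initial committed: {c=14, d=19}
Op 1: UPDATE d=10 (auto-commit; committed d=10)
Op 2: UPDATE c=29 (auto-commit; committed c=29)
Op 3: UPDATE c=17 (auto-commit; committed c=17)
Op 4: BEGIN: in_txn=True, pending={}
Op 5: COMMIT: merged [] into committed; committed now {c=17, d=10}
Op 6: BEGIN: in_txn=True, pending={}
Op 7: COMMIT: merged [] into committed; committed now {c=17, d=10}
Op 8: UPDATE d=22 (auto-commit; committed d=22)
After op 8: visible(d) = 22 (pending={}, committed={c=17, d=22})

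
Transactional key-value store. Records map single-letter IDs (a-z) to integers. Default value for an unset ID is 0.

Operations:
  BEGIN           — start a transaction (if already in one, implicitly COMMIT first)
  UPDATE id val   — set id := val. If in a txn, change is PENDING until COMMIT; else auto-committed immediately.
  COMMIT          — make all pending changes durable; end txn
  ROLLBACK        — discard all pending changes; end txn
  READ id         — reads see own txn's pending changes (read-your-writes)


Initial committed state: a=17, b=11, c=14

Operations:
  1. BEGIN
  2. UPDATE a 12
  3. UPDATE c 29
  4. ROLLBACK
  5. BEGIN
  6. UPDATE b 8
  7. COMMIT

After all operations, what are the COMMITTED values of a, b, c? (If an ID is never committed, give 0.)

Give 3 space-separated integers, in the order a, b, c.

Answer: 17 8 14

Derivation:
Initial committed: {a=17, b=11, c=14}
Op 1: BEGIN: in_txn=True, pending={}
Op 2: UPDATE a=12 (pending; pending now {a=12})
Op 3: UPDATE c=29 (pending; pending now {a=12, c=29})
Op 4: ROLLBACK: discarded pending ['a', 'c']; in_txn=False
Op 5: BEGIN: in_txn=True, pending={}
Op 6: UPDATE b=8 (pending; pending now {b=8})
Op 7: COMMIT: merged ['b'] into committed; committed now {a=17, b=8, c=14}
Final committed: {a=17, b=8, c=14}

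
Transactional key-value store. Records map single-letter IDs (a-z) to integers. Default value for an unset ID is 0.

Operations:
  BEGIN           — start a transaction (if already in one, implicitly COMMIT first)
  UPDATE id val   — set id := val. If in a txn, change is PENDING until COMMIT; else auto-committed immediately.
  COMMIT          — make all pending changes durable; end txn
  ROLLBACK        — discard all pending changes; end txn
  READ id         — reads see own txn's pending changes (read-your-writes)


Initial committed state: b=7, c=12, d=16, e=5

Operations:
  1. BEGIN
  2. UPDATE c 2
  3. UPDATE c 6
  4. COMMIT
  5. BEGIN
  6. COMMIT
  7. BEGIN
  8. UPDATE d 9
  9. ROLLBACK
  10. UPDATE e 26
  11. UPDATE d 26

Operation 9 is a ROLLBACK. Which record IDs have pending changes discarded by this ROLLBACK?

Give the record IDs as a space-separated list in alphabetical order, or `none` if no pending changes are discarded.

Initial committed: {b=7, c=12, d=16, e=5}
Op 1: BEGIN: in_txn=True, pending={}
Op 2: UPDATE c=2 (pending; pending now {c=2})
Op 3: UPDATE c=6 (pending; pending now {c=6})
Op 4: COMMIT: merged ['c'] into committed; committed now {b=7, c=6, d=16, e=5}
Op 5: BEGIN: in_txn=True, pending={}
Op 6: COMMIT: merged [] into committed; committed now {b=7, c=6, d=16, e=5}
Op 7: BEGIN: in_txn=True, pending={}
Op 8: UPDATE d=9 (pending; pending now {d=9})
Op 9: ROLLBACK: discarded pending ['d']; in_txn=False
Op 10: UPDATE e=26 (auto-commit; committed e=26)
Op 11: UPDATE d=26 (auto-commit; committed d=26)
ROLLBACK at op 9 discards: ['d']

Answer: d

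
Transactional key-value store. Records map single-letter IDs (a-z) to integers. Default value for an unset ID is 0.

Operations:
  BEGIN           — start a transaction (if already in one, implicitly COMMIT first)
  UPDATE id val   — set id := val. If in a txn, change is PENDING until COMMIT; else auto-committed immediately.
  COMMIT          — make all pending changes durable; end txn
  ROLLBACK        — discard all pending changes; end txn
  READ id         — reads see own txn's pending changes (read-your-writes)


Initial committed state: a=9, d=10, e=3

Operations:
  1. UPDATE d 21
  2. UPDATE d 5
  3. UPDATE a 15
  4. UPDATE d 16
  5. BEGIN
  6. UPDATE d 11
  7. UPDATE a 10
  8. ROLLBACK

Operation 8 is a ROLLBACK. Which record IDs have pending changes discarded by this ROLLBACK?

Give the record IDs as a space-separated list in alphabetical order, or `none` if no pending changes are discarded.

Answer: a d

Derivation:
Initial committed: {a=9, d=10, e=3}
Op 1: UPDATE d=21 (auto-commit; committed d=21)
Op 2: UPDATE d=5 (auto-commit; committed d=5)
Op 3: UPDATE a=15 (auto-commit; committed a=15)
Op 4: UPDATE d=16 (auto-commit; committed d=16)
Op 5: BEGIN: in_txn=True, pending={}
Op 6: UPDATE d=11 (pending; pending now {d=11})
Op 7: UPDATE a=10 (pending; pending now {a=10, d=11})
Op 8: ROLLBACK: discarded pending ['a', 'd']; in_txn=False
ROLLBACK at op 8 discards: ['a', 'd']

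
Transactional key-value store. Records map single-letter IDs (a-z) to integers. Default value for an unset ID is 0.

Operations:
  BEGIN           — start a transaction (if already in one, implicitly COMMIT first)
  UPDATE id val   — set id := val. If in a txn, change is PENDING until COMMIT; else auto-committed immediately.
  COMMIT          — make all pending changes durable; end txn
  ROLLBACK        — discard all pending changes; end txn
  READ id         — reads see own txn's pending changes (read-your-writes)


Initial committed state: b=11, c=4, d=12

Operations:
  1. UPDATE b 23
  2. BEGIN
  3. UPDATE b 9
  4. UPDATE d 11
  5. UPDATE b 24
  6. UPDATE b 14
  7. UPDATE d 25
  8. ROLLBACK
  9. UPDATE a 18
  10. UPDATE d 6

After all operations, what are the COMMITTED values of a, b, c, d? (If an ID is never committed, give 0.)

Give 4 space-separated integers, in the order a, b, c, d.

Answer: 18 23 4 6

Derivation:
Initial committed: {b=11, c=4, d=12}
Op 1: UPDATE b=23 (auto-commit; committed b=23)
Op 2: BEGIN: in_txn=True, pending={}
Op 3: UPDATE b=9 (pending; pending now {b=9})
Op 4: UPDATE d=11 (pending; pending now {b=9, d=11})
Op 5: UPDATE b=24 (pending; pending now {b=24, d=11})
Op 6: UPDATE b=14 (pending; pending now {b=14, d=11})
Op 7: UPDATE d=25 (pending; pending now {b=14, d=25})
Op 8: ROLLBACK: discarded pending ['b', 'd']; in_txn=False
Op 9: UPDATE a=18 (auto-commit; committed a=18)
Op 10: UPDATE d=6 (auto-commit; committed d=6)
Final committed: {a=18, b=23, c=4, d=6}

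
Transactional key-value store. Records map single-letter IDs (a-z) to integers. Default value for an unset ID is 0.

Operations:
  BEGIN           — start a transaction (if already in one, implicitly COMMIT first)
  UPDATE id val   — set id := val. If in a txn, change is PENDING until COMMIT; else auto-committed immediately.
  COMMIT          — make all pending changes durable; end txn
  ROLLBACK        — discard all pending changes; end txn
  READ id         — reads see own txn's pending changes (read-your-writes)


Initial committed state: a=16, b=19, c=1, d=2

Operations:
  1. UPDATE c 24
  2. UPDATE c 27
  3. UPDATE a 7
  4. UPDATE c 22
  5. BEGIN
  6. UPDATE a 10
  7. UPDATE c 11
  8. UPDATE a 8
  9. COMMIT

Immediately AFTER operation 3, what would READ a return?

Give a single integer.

Answer: 7

Derivation:
Initial committed: {a=16, b=19, c=1, d=2}
Op 1: UPDATE c=24 (auto-commit; committed c=24)
Op 2: UPDATE c=27 (auto-commit; committed c=27)
Op 3: UPDATE a=7 (auto-commit; committed a=7)
After op 3: visible(a) = 7 (pending={}, committed={a=7, b=19, c=27, d=2})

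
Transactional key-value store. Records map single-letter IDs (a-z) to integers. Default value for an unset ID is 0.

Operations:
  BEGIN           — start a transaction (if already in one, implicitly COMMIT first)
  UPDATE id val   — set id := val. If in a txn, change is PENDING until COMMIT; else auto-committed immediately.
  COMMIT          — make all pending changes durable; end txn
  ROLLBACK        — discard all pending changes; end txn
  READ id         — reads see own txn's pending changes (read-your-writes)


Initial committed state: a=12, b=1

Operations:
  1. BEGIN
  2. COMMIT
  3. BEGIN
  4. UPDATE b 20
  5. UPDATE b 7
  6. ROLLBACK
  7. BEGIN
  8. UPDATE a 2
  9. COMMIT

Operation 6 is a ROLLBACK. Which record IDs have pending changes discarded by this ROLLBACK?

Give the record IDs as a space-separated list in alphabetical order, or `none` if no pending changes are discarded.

Answer: b

Derivation:
Initial committed: {a=12, b=1}
Op 1: BEGIN: in_txn=True, pending={}
Op 2: COMMIT: merged [] into committed; committed now {a=12, b=1}
Op 3: BEGIN: in_txn=True, pending={}
Op 4: UPDATE b=20 (pending; pending now {b=20})
Op 5: UPDATE b=7 (pending; pending now {b=7})
Op 6: ROLLBACK: discarded pending ['b']; in_txn=False
Op 7: BEGIN: in_txn=True, pending={}
Op 8: UPDATE a=2 (pending; pending now {a=2})
Op 9: COMMIT: merged ['a'] into committed; committed now {a=2, b=1}
ROLLBACK at op 6 discards: ['b']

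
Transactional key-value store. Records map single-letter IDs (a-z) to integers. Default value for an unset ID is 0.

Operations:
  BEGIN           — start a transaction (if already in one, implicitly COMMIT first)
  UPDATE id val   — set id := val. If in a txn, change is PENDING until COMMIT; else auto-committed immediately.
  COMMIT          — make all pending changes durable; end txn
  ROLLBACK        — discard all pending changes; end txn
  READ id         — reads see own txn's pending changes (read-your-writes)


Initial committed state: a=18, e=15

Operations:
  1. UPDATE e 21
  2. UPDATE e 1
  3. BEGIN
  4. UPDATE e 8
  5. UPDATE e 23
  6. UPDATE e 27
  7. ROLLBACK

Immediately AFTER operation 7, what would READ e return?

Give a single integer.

Initial committed: {a=18, e=15}
Op 1: UPDATE e=21 (auto-commit; committed e=21)
Op 2: UPDATE e=1 (auto-commit; committed e=1)
Op 3: BEGIN: in_txn=True, pending={}
Op 4: UPDATE e=8 (pending; pending now {e=8})
Op 5: UPDATE e=23 (pending; pending now {e=23})
Op 6: UPDATE e=27 (pending; pending now {e=27})
Op 7: ROLLBACK: discarded pending ['e']; in_txn=False
After op 7: visible(e) = 1 (pending={}, committed={a=18, e=1})

Answer: 1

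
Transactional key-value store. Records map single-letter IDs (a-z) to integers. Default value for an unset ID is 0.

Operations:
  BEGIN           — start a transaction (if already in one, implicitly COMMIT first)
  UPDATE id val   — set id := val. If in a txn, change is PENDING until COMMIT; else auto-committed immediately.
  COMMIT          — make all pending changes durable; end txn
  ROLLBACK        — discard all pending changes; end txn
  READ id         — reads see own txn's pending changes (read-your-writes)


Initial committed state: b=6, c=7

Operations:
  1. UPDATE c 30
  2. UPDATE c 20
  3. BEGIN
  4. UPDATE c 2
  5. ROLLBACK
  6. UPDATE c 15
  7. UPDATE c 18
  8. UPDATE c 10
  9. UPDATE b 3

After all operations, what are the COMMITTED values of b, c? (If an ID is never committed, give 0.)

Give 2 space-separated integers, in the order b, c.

Initial committed: {b=6, c=7}
Op 1: UPDATE c=30 (auto-commit; committed c=30)
Op 2: UPDATE c=20 (auto-commit; committed c=20)
Op 3: BEGIN: in_txn=True, pending={}
Op 4: UPDATE c=2 (pending; pending now {c=2})
Op 5: ROLLBACK: discarded pending ['c']; in_txn=False
Op 6: UPDATE c=15 (auto-commit; committed c=15)
Op 7: UPDATE c=18 (auto-commit; committed c=18)
Op 8: UPDATE c=10 (auto-commit; committed c=10)
Op 9: UPDATE b=3 (auto-commit; committed b=3)
Final committed: {b=3, c=10}

Answer: 3 10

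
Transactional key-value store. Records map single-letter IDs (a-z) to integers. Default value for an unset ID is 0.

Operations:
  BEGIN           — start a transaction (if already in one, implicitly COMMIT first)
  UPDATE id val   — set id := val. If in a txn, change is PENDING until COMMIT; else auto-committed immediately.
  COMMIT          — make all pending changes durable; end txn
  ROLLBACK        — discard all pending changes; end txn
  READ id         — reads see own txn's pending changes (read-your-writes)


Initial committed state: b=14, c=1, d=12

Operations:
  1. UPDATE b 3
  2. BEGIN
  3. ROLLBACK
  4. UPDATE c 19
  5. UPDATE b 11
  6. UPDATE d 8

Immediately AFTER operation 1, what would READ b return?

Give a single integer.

Answer: 3

Derivation:
Initial committed: {b=14, c=1, d=12}
Op 1: UPDATE b=3 (auto-commit; committed b=3)
After op 1: visible(b) = 3 (pending={}, committed={b=3, c=1, d=12})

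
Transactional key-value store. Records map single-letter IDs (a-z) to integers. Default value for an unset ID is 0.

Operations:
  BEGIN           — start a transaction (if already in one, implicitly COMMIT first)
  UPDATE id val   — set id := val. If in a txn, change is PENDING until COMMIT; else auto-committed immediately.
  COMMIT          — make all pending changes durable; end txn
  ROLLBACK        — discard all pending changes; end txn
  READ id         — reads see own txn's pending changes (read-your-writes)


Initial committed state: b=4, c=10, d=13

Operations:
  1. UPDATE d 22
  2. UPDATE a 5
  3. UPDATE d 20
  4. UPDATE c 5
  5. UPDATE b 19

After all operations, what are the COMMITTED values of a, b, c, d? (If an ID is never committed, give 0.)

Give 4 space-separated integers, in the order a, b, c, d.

Initial committed: {b=4, c=10, d=13}
Op 1: UPDATE d=22 (auto-commit; committed d=22)
Op 2: UPDATE a=5 (auto-commit; committed a=5)
Op 3: UPDATE d=20 (auto-commit; committed d=20)
Op 4: UPDATE c=5 (auto-commit; committed c=5)
Op 5: UPDATE b=19 (auto-commit; committed b=19)
Final committed: {a=5, b=19, c=5, d=20}

Answer: 5 19 5 20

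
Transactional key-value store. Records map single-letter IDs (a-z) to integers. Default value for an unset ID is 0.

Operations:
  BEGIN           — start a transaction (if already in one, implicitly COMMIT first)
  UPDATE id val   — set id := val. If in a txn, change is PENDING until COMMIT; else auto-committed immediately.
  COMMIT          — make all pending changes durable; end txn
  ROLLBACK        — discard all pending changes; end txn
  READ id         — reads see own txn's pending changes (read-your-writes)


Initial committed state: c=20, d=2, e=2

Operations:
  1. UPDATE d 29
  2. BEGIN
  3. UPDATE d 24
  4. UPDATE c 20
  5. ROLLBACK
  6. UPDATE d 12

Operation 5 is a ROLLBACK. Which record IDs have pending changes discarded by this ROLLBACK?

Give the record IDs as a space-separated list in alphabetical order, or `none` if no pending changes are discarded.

Initial committed: {c=20, d=2, e=2}
Op 1: UPDATE d=29 (auto-commit; committed d=29)
Op 2: BEGIN: in_txn=True, pending={}
Op 3: UPDATE d=24 (pending; pending now {d=24})
Op 4: UPDATE c=20 (pending; pending now {c=20, d=24})
Op 5: ROLLBACK: discarded pending ['c', 'd']; in_txn=False
Op 6: UPDATE d=12 (auto-commit; committed d=12)
ROLLBACK at op 5 discards: ['c', 'd']

Answer: c d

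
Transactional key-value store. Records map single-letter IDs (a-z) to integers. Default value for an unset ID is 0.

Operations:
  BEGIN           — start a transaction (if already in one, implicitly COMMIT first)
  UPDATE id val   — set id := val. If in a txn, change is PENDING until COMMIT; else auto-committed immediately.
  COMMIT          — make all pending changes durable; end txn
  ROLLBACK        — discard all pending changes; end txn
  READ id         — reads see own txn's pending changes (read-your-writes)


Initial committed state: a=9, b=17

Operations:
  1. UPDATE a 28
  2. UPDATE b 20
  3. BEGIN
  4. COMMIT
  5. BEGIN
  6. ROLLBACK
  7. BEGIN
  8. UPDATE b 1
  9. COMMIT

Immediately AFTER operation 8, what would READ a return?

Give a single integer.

Initial committed: {a=9, b=17}
Op 1: UPDATE a=28 (auto-commit; committed a=28)
Op 2: UPDATE b=20 (auto-commit; committed b=20)
Op 3: BEGIN: in_txn=True, pending={}
Op 4: COMMIT: merged [] into committed; committed now {a=28, b=20}
Op 5: BEGIN: in_txn=True, pending={}
Op 6: ROLLBACK: discarded pending []; in_txn=False
Op 7: BEGIN: in_txn=True, pending={}
Op 8: UPDATE b=1 (pending; pending now {b=1})
After op 8: visible(a) = 28 (pending={b=1}, committed={a=28, b=20})

Answer: 28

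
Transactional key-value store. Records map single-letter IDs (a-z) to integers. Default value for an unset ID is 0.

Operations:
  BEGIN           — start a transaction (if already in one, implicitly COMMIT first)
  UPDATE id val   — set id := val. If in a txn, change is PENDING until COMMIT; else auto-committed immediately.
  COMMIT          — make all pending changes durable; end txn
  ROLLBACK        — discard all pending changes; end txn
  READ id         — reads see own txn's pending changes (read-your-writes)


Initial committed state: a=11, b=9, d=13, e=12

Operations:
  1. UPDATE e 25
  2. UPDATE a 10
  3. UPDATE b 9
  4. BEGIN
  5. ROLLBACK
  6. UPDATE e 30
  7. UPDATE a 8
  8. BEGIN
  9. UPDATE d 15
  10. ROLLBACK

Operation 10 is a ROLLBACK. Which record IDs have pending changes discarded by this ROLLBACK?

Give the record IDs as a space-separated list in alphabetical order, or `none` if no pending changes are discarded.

Initial committed: {a=11, b=9, d=13, e=12}
Op 1: UPDATE e=25 (auto-commit; committed e=25)
Op 2: UPDATE a=10 (auto-commit; committed a=10)
Op 3: UPDATE b=9 (auto-commit; committed b=9)
Op 4: BEGIN: in_txn=True, pending={}
Op 5: ROLLBACK: discarded pending []; in_txn=False
Op 6: UPDATE e=30 (auto-commit; committed e=30)
Op 7: UPDATE a=8 (auto-commit; committed a=8)
Op 8: BEGIN: in_txn=True, pending={}
Op 9: UPDATE d=15 (pending; pending now {d=15})
Op 10: ROLLBACK: discarded pending ['d']; in_txn=False
ROLLBACK at op 10 discards: ['d']

Answer: d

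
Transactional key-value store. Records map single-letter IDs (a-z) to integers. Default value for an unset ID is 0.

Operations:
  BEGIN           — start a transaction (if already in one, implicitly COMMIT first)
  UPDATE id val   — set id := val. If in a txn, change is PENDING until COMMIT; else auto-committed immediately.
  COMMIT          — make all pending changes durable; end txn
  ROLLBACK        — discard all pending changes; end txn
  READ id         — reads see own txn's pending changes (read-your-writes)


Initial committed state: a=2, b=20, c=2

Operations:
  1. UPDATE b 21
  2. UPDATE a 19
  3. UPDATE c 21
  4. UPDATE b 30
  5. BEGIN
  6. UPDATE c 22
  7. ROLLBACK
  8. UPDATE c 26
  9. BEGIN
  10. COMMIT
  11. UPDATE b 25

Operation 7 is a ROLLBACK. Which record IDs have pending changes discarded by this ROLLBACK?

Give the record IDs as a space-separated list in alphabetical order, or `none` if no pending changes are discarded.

Initial committed: {a=2, b=20, c=2}
Op 1: UPDATE b=21 (auto-commit; committed b=21)
Op 2: UPDATE a=19 (auto-commit; committed a=19)
Op 3: UPDATE c=21 (auto-commit; committed c=21)
Op 4: UPDATE b=30 (auto-commit; committed b=30)
Op 5: BEGIN: in_txn=True, pending={}
Op 6: UPDATE c=22 (pending; pending now {c=22})
Op 7: ROLLBACK: discarded pending ['c']; in_txn=False
Op 8: UPDATE c=26 (auto-commit; committed c=26)
Op 9: BEGIN: in_txn=True, pending={}
Op 10: COMMIT: merged [] into committed; committed now {a=19, b=30, c=26}
Op 11: UPDATE b=25 (auto-commit; committed b=25)
ROLLBACK at op 7 discards: ['c']

Answer: c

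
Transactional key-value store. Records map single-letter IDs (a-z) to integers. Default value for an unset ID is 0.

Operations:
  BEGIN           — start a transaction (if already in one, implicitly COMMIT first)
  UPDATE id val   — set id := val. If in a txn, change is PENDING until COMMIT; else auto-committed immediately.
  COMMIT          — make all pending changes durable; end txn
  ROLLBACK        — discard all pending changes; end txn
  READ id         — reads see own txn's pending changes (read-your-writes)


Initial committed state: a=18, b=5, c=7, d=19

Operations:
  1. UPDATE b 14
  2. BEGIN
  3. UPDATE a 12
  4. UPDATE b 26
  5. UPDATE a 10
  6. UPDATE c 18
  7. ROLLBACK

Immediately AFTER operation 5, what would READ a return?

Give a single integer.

Initial committed: {a=18, b=5, c=7, d=19}
Op 1: UPDATE b=14 (auto-commit; committed b=14)
Op 2: BEGIN: in_txn=True, pending={}
Op 3: UPDATE a=12 (pending; pending now {a=12})
Op 4: UPDATE b=26 (pending; pending now {a=12, b=26})
Op 5: UPDATE a=10 (pending; pending now {a=10, b=26})
After op 5: visible(a) = 10 (pending={a=10, b=26}, committed={a=18, b=14, c=7, d=19})

Answer: 10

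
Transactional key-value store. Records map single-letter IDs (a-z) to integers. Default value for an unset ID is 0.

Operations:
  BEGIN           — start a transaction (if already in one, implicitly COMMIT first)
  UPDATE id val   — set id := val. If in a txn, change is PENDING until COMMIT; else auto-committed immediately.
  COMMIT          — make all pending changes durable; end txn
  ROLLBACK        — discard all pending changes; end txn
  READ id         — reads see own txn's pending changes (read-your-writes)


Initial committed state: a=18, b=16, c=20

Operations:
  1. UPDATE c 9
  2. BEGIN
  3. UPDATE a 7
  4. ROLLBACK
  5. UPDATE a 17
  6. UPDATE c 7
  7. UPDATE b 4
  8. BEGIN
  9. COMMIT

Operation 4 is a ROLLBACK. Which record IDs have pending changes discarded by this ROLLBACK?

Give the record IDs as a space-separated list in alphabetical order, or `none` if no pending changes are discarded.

Initial committed: {a=18, b=16, c=20}
Op 1: UPDATE c=9 (auto-commit; committed c=9)
Op 2: BEGIN: in_txn=True, pending={}
Op 3: UPDATE a=7 (pending; pending now {a=7})
Op 4: ROLLBACK: discarded pending ['a']; in_txn=False
Op 5: UPDATE a=17 (auto-commit; committed a=17)
Op 6: UPDATE c=7 (auto-commit; committed c=7)
Op 7: UPDATE b=4 (auto-commit; committed b=4)
Op 8: BEGIN: in_txn=True, pending={}
Op 9: COMMIT: merged [] into committed; committed now {a=17, b=4, c=7}
ROLLBACK at op 4 discards: ['a']

Answer: a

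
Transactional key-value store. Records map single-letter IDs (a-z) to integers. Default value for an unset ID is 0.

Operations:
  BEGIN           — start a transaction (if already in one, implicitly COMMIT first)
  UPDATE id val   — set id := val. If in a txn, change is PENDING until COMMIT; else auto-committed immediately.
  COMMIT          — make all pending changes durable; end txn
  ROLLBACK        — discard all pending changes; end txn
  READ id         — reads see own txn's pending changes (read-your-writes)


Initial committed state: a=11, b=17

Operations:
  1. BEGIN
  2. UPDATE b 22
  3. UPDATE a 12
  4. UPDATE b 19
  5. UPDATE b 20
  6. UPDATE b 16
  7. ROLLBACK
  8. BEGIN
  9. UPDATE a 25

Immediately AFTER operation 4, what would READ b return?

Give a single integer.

Initial committed: {a=11, b=17}
Op 1: BEGIN: in_txn=True, pending={}
Op 2: UPDATE b=22 (pending; pending now {b=22})
Op 3: UPDATE a=12 (pending; pending now {a=12, b=22})
Op 4: UPDATE b=19 (pending; pending now {a=12, b=19})
After op 4: visible(b) = 19 (pending={a=12, b=19}, committed={a=11, b=17})

Answer: 19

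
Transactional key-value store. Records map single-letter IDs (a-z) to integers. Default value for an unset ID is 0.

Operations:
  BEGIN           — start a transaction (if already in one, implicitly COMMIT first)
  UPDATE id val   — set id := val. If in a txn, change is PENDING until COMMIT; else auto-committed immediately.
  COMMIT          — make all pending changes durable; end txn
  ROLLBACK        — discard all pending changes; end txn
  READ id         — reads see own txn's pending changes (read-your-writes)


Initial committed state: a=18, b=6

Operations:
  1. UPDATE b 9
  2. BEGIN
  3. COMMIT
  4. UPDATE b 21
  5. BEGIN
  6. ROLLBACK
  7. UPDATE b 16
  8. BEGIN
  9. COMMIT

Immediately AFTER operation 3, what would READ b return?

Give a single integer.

Initial committed: {a=18, b=6}
Op 1: UPDATE b=9 (auto-commit; committed b=9)
Op 2: BEGIN: in_txn=True, pending={}
Op 3: COMMIT: merged [] into committed; committed now {a=18, b=9}
After op 3: visible(b) = 9 (pending={}, committed={a=18, b=9})

Answer: 9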